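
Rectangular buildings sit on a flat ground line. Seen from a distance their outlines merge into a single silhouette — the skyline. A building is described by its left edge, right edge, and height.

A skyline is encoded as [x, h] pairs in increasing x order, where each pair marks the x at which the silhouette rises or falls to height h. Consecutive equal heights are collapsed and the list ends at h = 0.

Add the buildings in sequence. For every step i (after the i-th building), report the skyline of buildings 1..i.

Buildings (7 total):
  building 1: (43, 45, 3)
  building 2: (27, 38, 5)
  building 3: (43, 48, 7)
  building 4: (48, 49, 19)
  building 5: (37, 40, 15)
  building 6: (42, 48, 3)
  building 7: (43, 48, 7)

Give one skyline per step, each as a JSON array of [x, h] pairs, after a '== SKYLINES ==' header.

== SKYLINES ==
[[43,3],[45,0]]
[[27,5],[38,0],[43,3],[45,0]]
[[27,5],[38,0],[43,7],[48,0]]
[[27,5],[38,0],[43,7],[48,19],[49,0]]
[[27,5],[37,15],[40,0],[43,7],[48,19],[49,0]]
[[27,5],[37,15],[40,0],[42,3],[43,7],[48,19],[49,0]]
[[27,5],[37,15],[40,0],[42,3],[43,7],[48,19],[49,0]]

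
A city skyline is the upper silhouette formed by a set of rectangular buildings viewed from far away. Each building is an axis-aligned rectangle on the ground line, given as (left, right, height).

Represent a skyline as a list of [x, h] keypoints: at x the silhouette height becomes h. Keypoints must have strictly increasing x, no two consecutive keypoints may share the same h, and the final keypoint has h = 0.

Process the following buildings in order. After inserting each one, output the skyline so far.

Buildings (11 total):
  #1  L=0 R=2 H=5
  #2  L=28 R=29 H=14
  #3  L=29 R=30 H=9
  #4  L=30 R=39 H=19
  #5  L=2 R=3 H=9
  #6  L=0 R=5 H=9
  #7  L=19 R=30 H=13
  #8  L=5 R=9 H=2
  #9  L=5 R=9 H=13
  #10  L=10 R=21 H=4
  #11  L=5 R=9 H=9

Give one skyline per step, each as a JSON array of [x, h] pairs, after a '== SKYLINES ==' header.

== SKYLINES ==
[[0,5],[2,0]]
[[0,5],[2,0],[28,14],[29,0]]
[[0,5],[2,0],[28,14],[29,9],[30,0]]
[[0,5],[2,0],[28,14],[29,9],[30,19],[39,0]]
[[0,5],[2,9],[3,0],[28,14],[29,9],[30,19],[39,0]]
[[0,9],[5,0],[28,14],[29,9],[30,19],[39,0]]
[[0,9],[5,0],[19,13],[28,14],[29,13],[30,19],[39,0]]
[[0,9],[5,2],[9,0],[19,13],[28,14],[29,13],[30,19],[39,0]]
[[0,9],[5,13],[9,0],[19,13],[28,14],[29,13],[30,19],[39,0]]
[[0,9],[5,13],[9,0],[10,4],[19,13],[28,14],[29,13],[30,19],[39,0]]
[[0,9],[5,13],[9,0],[10,4],[19,13],[28,14],[29,13],[30,19],[39,0]]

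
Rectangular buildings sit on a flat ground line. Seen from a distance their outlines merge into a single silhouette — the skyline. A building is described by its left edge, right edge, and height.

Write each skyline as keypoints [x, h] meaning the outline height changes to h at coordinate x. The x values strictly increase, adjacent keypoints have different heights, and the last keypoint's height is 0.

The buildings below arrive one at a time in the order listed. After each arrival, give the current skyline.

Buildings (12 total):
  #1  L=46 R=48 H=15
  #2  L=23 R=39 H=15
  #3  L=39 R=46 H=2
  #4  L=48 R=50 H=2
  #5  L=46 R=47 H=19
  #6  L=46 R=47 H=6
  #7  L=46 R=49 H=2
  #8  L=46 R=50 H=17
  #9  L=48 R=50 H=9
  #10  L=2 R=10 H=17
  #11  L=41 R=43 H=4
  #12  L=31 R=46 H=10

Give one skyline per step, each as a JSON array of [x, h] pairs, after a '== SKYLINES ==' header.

== SKYLINES ==
[[46,15],[48,0]]
[[23,15],[39,0],[46,15],[48,0]]
[[23,15],[39,2],[46,15],[48,0]]
[[23,15],[39,2],[46,15],[48,2],[50,0]]
[[23,15],[39,2],[46,19],[47,15],[48,2],[50,0]]
[[23,15],[39,2],[46,19],[47,15],[48,2],[50,0]]
[[23,15],[39,2],[46,19],[47,15],[48,2],[50,0]]
[[23,15],[39,2],[46,19],[47,17],[50,0]]
[[23,15],[39,2],[46,19],[47,17],[50,0]]
[[2,17],[10,0],[23,15],[39,2],[46,19],[47,17],[50,0]]
[[2,17],[10,0],[23,15],[39,2],[41,4],[43,2],[46,19],[47,17],[50,0]]
[[2,17],[10,0],[23,15],[39,10],[46,19],[47,17],[50,0]]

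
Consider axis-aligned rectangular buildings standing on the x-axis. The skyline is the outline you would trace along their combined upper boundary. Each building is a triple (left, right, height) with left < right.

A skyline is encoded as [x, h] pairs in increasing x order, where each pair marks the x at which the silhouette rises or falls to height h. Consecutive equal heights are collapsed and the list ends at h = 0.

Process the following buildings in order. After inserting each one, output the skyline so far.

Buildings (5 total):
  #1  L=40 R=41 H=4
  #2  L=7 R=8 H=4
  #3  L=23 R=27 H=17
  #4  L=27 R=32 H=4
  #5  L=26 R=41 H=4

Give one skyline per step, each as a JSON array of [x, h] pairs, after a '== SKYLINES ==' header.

== SKYLINES ==
[[40,4],[41,0]]
[[7,4],[8,0],[40,4],[41,0]]
[[7,4],[8,0],[23,17],[27,0],[40,4],[41,0]]
[[7,4],[8,0],[23,17],[27,4],[32,0],[40,4],[41,0]]
[[7,4],[8,0],[23,17],[27,4],[41,0]]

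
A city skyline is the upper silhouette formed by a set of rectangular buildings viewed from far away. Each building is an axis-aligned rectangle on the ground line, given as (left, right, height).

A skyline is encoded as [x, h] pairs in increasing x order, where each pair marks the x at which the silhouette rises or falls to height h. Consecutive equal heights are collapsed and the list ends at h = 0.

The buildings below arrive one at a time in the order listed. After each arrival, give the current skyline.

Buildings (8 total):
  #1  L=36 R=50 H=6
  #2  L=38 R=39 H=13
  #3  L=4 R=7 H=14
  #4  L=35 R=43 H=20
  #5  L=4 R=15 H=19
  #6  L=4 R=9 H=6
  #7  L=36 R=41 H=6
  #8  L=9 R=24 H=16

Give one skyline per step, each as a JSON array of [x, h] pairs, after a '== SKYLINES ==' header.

== SKYLINES ==
[[36,6],[50,0]]
[[36,6],[38,13],[39,6],[50,0]]
[[4,14],[7,0],[36,6],[38,13],[39,6],[50,0]]
[[4,14],[7,0],[35,20],[43,6],[50,0]]
[[4,19],[15,0],[35,20],[43,6],[50,0]]
[[4,19],[15,0],[35,20],[43,6],[50,0]]
[[4,19],[15,0],[35,20],[43,6],[50,0]]
[[4,19],[15,16],[24,0],[35,20],[43,6],[50,0]]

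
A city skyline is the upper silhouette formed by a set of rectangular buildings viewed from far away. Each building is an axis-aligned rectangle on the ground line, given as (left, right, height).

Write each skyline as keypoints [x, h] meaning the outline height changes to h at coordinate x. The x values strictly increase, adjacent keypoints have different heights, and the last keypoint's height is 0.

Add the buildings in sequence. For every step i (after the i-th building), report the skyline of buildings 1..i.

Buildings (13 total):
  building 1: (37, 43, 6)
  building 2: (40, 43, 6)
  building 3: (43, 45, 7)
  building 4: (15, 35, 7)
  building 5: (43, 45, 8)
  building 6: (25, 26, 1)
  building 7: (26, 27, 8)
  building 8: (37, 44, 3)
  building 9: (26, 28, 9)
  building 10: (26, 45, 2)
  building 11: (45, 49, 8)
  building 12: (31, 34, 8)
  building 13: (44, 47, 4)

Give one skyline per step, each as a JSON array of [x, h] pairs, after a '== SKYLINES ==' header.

== SKYLINES ==
[[37,6],[43,0]]
[[37,6],[43,0]]
[[37,6],[43,7],[45,0]]
[[15,7],[35,0],[37,6],[43,7],[45,0]]
[[15,7],[35,0],[37,6],[43,8],[45,0]]
[[15,7],[35,0],[37,6],[43,8],[45,0]]
[[15,7],[26,8],[27,7],[35,0],[37,6],[43,8],[45,0]]
[[15,7],[26,8],[27,7],[35,0],[37,6],[43,8],[45,0]]
[[15,7],[26,9],[28,7],[35,0],[37,6],[43,8],[45,0]]
[[15,7],[26,9],[28,7],[35,2],[37,6],[43,8],[45,0]]
[[15,7],[26,9],[28,7],[35,2],[37,6],[43,8],[49,0]]
[[15,7],[26,9],[28,7],[31,8],[34,7],[35,2],[37,6],[43,8],[49,0]]
[[15,7],[26,9],[28,7],[31,8],[34,7],[35,2],[37,6],[43,8],[49,0]]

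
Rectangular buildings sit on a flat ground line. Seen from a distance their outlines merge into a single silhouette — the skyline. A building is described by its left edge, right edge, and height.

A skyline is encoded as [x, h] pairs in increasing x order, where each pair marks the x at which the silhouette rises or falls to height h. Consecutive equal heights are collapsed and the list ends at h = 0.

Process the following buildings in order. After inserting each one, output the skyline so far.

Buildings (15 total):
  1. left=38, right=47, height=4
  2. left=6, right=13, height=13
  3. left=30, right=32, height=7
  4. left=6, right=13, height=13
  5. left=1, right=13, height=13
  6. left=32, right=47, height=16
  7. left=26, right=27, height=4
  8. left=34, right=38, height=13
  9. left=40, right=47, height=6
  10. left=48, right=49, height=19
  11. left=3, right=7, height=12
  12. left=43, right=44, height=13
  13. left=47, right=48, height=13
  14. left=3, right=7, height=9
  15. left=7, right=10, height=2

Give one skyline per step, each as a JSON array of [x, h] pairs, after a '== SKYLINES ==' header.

== SKYLINES ==
[[38,4],[47,0]]
[[6,13],[13,0],[38,4],[47,0]]
[[6,13],[13,0],[30,7],[32,0],[38,4],[47,0]]
[[6,13],[13,0],[30,7],[32,0],[38,4],[47,0]]
[[1,13],[13,0],[30,7],[32,0],[38,4],[47,0]]
[[1,13],[13,0],[30,7],[32,16],[47,0]]
[[1,13],[13,0],[26,4],[27,0],[30,7],[32,16],[47,0]]
[[1,13],[13,0],[26,4],[27,0],[30,7],[32,16],[47,0]]
[[1,13],[13,0],[26,4],[27,0],[30,7],[32,16],[47,0]]
[[1,13],[13,0],[26,4],[27,0],[30,7],[32,16],[47,0],[48,19],[49,0]]
[[1,13],[13,0],[26,4],[27,0],[30,7],[32,16],[47,0],[48,19],[49,0]]
[[1,13],[13,0],[26,4],[27,0],[30,7],[32,16],[47,0],[48,19],[49,0]]
[[1,13],[13,0],[26,4],[27,0],[30,7],[32,16],[47,13],[48,19],[49,0]]
[[1,13],[13,0],[26,4],[27,0],[30,7],[32,16],[47,13],[48,19],[49,0]]
[[1,13],[13,0],[26,4],[27,0],[30,7],[32,16],[47,13],[48,19],[49,0]]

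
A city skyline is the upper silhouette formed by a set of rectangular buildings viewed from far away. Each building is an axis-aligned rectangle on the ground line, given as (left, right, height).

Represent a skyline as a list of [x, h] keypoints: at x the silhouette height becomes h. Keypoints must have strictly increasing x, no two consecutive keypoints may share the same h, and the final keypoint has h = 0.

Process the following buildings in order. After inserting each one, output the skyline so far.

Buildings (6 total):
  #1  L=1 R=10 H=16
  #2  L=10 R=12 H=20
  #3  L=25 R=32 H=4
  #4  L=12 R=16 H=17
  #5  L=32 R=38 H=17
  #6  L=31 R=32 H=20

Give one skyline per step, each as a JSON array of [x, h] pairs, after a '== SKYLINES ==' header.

== SKYLINES ==
[[1,16],[10,0]]
[[1,16],[10,20],[12,0]]
[[1,16],[10,20],[12,0],[25,4],[32,0]]
[[1,16],[10,20],[12,17],[16,0],[25,4],[32,0]]
[[1,16],[10,20],[12,17],[16,0],[25,4],[32,17],[38,0]]
[[1,16],[10,20],[12,17],[16,0],[25,4],[31,20],[32,17],[38,0]]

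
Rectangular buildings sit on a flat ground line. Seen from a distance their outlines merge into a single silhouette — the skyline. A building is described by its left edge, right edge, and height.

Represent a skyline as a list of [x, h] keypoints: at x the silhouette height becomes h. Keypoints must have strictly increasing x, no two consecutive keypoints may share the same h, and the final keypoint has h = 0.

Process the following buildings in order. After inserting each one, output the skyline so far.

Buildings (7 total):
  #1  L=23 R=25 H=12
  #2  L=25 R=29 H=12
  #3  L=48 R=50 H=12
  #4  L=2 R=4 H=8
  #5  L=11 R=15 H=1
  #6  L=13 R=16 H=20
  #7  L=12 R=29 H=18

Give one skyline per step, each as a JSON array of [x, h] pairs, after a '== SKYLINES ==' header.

== SKYLINES ==
[[23,12],[25,0]]
[[23,12],[29,0]]
[[23,12],[29,0],[48,12],[50,0]]
[[2,8],[4,0],[23,12],[29,0],[48,12],[50,0]]
[[2,8],[4,0],[11,1],[15,0],[23,12],[29,0],[48,12],[50,0]]
[[2,8],[4,0],[11,1],[13,20],[16,0],[23,12],[29,0],[48,12],[50,0]]
[[2,8],[4,0],[11,1],[12,18],[13,20],[16,18],[29,0],[48,12],[50,0]]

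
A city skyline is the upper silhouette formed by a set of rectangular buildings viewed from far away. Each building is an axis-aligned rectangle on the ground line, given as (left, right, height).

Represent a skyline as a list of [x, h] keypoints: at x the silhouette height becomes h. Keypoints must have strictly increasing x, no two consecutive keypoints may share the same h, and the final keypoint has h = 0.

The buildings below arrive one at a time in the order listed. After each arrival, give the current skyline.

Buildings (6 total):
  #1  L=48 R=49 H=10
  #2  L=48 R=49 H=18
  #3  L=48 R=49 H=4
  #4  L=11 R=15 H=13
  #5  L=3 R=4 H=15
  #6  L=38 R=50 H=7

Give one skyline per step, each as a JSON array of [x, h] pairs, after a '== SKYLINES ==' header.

== SKYLINES ==
[[48,10],[49,0]]
[[48,18],[49,0]]
[[48,18],[49,0]]
[[11,13],[15,0],[48,18],[49,0]]
[[3,15],[4,0],[11,13],[15,0],[48,18],[49,0]]
[[3,15],[4,0],[11,13],[15,0],[38,7],[48,18],[49,7],[50,0]]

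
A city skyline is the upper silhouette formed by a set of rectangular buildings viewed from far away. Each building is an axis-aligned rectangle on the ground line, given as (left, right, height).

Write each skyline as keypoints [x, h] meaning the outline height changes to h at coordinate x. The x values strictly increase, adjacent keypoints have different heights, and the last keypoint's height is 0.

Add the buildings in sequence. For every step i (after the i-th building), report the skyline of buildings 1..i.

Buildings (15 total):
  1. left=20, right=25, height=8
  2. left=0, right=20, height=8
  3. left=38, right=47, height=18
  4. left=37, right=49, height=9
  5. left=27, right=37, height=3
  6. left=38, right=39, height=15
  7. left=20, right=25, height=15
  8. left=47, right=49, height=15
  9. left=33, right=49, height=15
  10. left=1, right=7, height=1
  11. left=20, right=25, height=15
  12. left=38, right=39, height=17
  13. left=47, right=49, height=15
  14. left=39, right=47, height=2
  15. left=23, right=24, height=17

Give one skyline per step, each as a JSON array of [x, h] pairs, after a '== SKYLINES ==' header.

== SKYLINES ==
[[20,8],[25,0]]
[[0,8],[25,0]]
[[0,8],[25,0],[38,18],[47,0]]
[[0,8],[25,0],[37,9],[38,18],[47,9],[49,0]]
[[0,8],[25,0],[27,3],[37,9],[38,18],[47,9],[49,0]]
[[0,8],[25,0],[27,3],[37,9],[38,18],[47,9],[49,0]]
[[0,8],[20,15],[25,0],[27,3],[37,9],[38,18],[47,9],[49,0]]
[[0,8],[20,15],[25,0],[27,3],[37,9],[38,18],[47,15],[49,0]]
[[0,8],[20,15],[25,0],[27,3],[33,15],[38,18],[47,15],[49,0]]
[[0,8],[20,15],[25,0],[27,3],[33,15],[38,18],[47,15],[49,0]]
[[0,8],[20,15],[25,0],[27,3],[33,15],[38,18],[47,15],[49,0]]
[[0,8],[20,15],[25,0],[27,3],[33,15],[38,18],[47,15],[49,0]]
[[0,8],[20,15],[25,0],[27,3],[33,15],[38,18],[47,15],[49,0]]
[[0,8],[20,15],[25,0],[27,3],[33,15],[38,18],[47,15],[49,0]]
[[0,8],[20,15],[23,17],[24,15],[25,0],[27,3],[33,15],[38,18],[47,15],[49,0]]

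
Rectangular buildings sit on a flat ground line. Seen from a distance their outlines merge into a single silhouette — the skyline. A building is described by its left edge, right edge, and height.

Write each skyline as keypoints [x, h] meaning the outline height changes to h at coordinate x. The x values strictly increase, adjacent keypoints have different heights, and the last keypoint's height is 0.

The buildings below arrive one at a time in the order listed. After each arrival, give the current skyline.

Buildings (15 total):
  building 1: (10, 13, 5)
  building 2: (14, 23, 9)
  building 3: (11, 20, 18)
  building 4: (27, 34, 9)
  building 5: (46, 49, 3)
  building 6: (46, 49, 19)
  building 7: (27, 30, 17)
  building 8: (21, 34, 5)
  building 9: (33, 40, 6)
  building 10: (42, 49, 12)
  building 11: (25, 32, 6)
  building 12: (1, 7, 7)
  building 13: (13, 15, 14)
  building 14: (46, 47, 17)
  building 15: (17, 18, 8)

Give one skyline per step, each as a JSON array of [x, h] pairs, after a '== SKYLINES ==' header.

== SKYLINES ==
[[10,5],[13,0]]
[[10,5],[13,0],[14,9],[23,0]]
[[10,5],[11,18],[20,9],[23,0]]
[[10,5],[11,18],[20,9],[23,0],[27,9],[34,0]]
[[10,5],[11,18],[20,9],[23,0],[27,9],[34,0],[46,3],[49,0]]
[[10,5],[11,18],[20,9],[23,0],[27,9],[34,0],[46,19],[49,0]]
[[10,5],[11,18],[20,9],[23,0],[27,17],[30,9],[34,0],[46,19],[49,0]]
[[10,5],[11,18],[20,9],[23,5],[27,17],[30,9],[34,0],[46,19],[49,0]]
[[10,5],[11,18],[20,9],[23,5],[27,17],[30,9],[34,6],[40,0],[46,19],[49,0]]
[[10,5],[11,18],[20,9],[23,5],[27,17],[30,9],[34,6],[40,0],[42,12],[46,19],[49,0]]
[[10,5],[11,18],[20,9],[23,5],[25,6],[27,17],[30,9],[34,6],[40,0],[42,12],[46,19],[49,0]]
[[1,7],[7,0],[10,5],[11,18],[20,9],[23,5],[25,6],[27,17],[30,9],[34,6],[40,0],[42,12],[46,19],[49,0]]
[[1,7],[7,0],[10,5],[11,18],[20,9],[23,5],[25,6],[27,17],[30,9],[34,6],[40,0],[42,12],[46,19],[49,0]]
[[1,7],[7,0],[10,5],[11,18],[20,9],[23,5],[25,6],[27,17],[30,9],[34,6],[40,0],[42,12],[46,19],[49,0]]
[[1,7],[7,0],[10,5],[11,18],[20,9],[23,5],[25,6],[27,17],[30,9],[34,6],[40,0],[42,12],[46,19],[49,0]]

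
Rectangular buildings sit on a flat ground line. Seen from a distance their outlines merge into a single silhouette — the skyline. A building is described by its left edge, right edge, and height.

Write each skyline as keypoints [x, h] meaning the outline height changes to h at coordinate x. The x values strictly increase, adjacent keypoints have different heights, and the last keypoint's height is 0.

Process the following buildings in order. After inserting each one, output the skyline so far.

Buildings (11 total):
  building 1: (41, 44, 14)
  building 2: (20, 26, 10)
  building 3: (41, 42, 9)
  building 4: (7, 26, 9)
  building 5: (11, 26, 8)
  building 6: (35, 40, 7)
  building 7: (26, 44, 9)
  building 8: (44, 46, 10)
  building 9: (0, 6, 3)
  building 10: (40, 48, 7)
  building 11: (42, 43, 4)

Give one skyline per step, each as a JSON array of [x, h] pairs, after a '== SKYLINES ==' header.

== SKYLINES ==
[[41,14],[44,0]]
[[20,10],[26,0],[41,14],[44,0]]
[[20,10],[26,0],[41,14],[44,0]]
[[7,9],[20,10],[26,0],[41,14],[44,0]]
[[7,9],[20,10],[26,0],[41,14],[44,0]]
[[7,9],[20,10],[26,0],[35,7],[40,0],[41,14],[44,0]]
[[7,9],[20,10],[26,9],[41,14],[44,0]]
[[7,9],[20,10],[26,9],[41,14],[44,10],[46,0]]
[[0,3],[6,0],[7,9],[20,10],[26,9],[41,14],[44,10],[46,0]]
[[0,3],[6,0],[7,9],[20,10],[26,9],[41,14],[44,10],[46,7],[48,0]]
[[0,3],[6,0],[7,9],[20,10],[26,9],[41,14],[44,10],[46,7],[48,0]]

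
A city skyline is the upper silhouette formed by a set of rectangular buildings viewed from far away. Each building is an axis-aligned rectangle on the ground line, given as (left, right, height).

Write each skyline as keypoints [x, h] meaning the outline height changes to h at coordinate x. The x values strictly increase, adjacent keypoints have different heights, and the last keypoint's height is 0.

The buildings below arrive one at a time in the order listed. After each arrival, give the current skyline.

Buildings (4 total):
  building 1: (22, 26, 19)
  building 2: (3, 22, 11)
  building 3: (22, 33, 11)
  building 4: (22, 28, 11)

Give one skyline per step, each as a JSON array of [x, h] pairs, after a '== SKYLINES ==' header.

== SKYLINES ==
[[22,19],[26,0]]
[[3,11],[22,19],[26,0]]
[[3,11],[22,19],[26,11],[33,0]]
[[3,11],[22,19],[26,11],[33,0]]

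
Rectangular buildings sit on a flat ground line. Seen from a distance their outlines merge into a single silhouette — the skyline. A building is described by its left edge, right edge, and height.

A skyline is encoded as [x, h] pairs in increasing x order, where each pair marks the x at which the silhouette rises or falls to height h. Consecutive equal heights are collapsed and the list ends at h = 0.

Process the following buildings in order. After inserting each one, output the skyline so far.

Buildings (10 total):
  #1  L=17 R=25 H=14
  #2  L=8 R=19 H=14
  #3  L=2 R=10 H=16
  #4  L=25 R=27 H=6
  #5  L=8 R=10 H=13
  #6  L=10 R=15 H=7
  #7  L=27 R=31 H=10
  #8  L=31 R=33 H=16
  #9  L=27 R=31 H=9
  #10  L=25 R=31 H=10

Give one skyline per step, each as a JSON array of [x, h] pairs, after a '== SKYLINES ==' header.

== SKYLINES ==
[[17,14],[25,0]]
[[8,14],[25,0]]
[[2,16],[10,14],[25,0]]
[[2,16],[10,14],[25,6],[27,0]]
[[2,16],[10,14],[25,6],[27,0]]
[[2,16],[10,14],[25,6],[27,0]]
[[2,16],[10,14],[25,6],[27,10],[31,0]]
[[2,16],[10,14],[25,6],[27,10],[31,16],[33,0]]
[[2,16],[10,14],[25,6],[27,10],[31,16],[33,0]]
[[2,16],[10,14],[25,10],[31,16],[33,0]]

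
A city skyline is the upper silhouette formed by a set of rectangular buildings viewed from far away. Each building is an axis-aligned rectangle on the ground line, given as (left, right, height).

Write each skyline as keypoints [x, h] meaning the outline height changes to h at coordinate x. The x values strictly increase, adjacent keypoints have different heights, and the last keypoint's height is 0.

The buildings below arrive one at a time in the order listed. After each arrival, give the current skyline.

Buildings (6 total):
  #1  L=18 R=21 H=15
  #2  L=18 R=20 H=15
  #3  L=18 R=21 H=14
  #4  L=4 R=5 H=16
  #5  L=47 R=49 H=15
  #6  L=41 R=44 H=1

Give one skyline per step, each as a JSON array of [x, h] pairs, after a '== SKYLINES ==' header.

== SKYLINES ==
[[18,15],[21,0]]
[[18,15],[21,0]]
[[18,15],[21,0]]
[[4,16],[5,0],[18,15],[21,0]]
[[4,16],[5,0],[18,15],[21,0],[47,15],[49,0]]
[[4,16],[5,0],[18,15],[21,0],[41,1],[44,0],[47,15],[49,0]]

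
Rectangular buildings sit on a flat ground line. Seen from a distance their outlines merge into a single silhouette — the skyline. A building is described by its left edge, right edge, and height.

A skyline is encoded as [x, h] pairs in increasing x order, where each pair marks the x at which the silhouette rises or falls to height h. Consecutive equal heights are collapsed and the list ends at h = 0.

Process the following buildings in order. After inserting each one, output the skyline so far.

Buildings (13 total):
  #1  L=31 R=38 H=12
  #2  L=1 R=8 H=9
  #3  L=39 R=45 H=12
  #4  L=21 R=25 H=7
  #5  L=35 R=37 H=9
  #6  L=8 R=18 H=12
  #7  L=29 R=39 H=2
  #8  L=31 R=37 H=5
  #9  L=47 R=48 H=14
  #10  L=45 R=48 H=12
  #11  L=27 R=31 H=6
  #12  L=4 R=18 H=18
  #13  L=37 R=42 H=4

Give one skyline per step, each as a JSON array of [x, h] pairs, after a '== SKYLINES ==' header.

== SKYLINES ==
[[31,12],[38,0]]
[[1,9],[8,0],[31,12],[38,0]]
[[1,9],[8,0],[31,12],[38,0],[39,12],[45,0]]
[[1,9],[8,0],[21,7],[25,0],[31,12],[38,0],[39,12],[45,0]]
[[1,9],[8,0],[21,7],[25,0],[31,12],[38,0],[39,12],[45,0]]
[[1,9],[8,12],[18,0],[21,7],[25,0],[31,12],[38,0],[39,12],[45,0]]
[[1,9],[8,12],[18,0],[21,7],[25,0],[29,2],[31,12],[38,2],[39,12],[45,0]]
[[1,9],[8,12],[18,0],[21,7],[25,0],[29,2],[31,12],[38,2],[39,12],[45,0]]
[[1,9],[8,12],[18,0],[21,7],[25,0],[29,2],[31,12],[38,2],[39,12],[45,0],[47,14],[48,0]]
[[1,9],[8,12],[18,0],[21,7],[25,0],[29,2],[31,12],[38,2],[39,12],[47,14],[48,0]]
[[1,9],[8,12],[18,0],[21,7],[25,0],[27,6],[31,12],[38,2],[39,12],[47,14],[48,0]]
[[1,9],[4,18],[18,0],[21,7],[25,0],[27,6],[31,12],[38,2],[39,12],[47,14],[48,0]]
[[1,9],[4,18],[18,0],[21,7],[25,0],[27,6],[31,12],[38,4],[39,12],[47,14],[48,0]]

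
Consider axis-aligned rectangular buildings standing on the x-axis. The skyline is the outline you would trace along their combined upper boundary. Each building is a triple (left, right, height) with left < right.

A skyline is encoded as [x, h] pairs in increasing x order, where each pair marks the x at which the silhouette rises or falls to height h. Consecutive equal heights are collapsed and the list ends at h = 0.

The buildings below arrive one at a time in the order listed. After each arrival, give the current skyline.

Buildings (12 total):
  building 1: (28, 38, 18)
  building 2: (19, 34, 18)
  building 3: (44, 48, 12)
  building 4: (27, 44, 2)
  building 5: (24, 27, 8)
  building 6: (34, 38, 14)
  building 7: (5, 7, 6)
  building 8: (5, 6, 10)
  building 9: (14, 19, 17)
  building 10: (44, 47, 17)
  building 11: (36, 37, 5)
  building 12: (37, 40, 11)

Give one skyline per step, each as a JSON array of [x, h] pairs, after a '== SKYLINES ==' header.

== SKYLINES ==
[[28,18],[38,0]]
[[19,18],[38,0]]
[[19,18],[38,0],[44,12],[48,0]]
[[19,18],[38,2],[44,12],[48,0]]
[[19,18],[38,2],[44,12],[48,0]]
[[19,18],[38,2],[44,12],[48,0]]
[[5,6],[7,0],[19,18],[38,2],[44,12],[48,0]]
[[5,10],[6,6],[7,0],[19,18],[38,2],[44,12],[48,0]]
[[5,10],[6,6],[7,0],[14,17],[19,18],[38,2],[44,12],[48,0]]
[[5,10],[6,6],[7,0],[14,17],[19,18],[38,2],[44,17],[47,12],[48,0]]
[[5,10],[6,6],[7,0],[14,17],[19,18],[38,2],[44,17],[47,12],[48,0]]
[[5,10],[6,6],[7,0],[14,17],[19,18],[38,11],[40,2],[44,17],[47,12],[48,0]]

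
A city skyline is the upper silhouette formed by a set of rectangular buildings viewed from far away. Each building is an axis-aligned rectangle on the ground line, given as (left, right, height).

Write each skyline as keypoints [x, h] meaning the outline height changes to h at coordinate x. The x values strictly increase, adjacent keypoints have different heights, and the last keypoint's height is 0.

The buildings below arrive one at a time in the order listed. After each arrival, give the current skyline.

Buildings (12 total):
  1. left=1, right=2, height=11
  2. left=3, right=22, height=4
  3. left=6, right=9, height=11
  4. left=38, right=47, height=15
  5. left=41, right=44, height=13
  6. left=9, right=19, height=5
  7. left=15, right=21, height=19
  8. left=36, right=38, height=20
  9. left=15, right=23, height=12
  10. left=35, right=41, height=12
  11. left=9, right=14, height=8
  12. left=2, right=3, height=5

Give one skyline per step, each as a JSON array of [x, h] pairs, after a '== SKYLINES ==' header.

== SKYLINES ==
[[1,11],[2,0]]
[[1,11],[2,0],[3,4],[22,0]]
[[1,11],[2,0],[3,4],[6,11],[9,4],[22,0]]
[[1,11],[2,0],[3,4],[6,11],[9,4],[22,0],[38,15],[47,0]]
[[1,11],[2,0],[3,4],[6,11],[9,4],[22,0],[38,15],[47,0]]
[[1,11],[2,0],[3,4],[6,11],[9,5],[19,4],[22,0],[38,15],[47,0]]
[[1,11],[2,0],[3,4],[6,11],[9,5],[15,19],[21,4],[22,0],[38,15],[47,0]]
[[1,11],[2,0],[3,4],[6,11],[9,5],[15,19],[21,4],[22,0],[36,20],[38,15],[47,0]]
[[1,11],[2,0],[3,4],[6,11],[9,5],[15,19],[21,12],[23,0],[36,20],[38,15],[47,0]]
[[1,11],[2,0],[3,4],[6,11],[9,5],[15,19],[21,12],[23,0],[35,12],[36,20],[38,15],[47,0]]
[[1,11],[2,0],[3,4],[6,11],[9,8],[14,5],[15,19],[21,12],[23,0],[35,12],[36,20],[38,15],[47,0]]
[[1,11],[2,5],[3,4],[6,11],[9,8],[14,5],[15,19],[21,12],[23,0],[35,12],[36,20],[38,15],[47,0]]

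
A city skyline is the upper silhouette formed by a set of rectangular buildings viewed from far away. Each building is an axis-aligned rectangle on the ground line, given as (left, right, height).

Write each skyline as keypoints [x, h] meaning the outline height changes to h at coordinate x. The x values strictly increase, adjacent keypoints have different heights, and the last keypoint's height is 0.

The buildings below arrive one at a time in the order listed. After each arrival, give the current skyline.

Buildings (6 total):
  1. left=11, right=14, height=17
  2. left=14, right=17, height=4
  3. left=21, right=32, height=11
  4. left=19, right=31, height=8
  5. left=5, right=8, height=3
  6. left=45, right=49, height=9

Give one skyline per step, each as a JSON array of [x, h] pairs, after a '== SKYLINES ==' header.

== SKYLINES ==
[[11,17],[14,0]]
[[11,17],[14,4],[17,0]]
[[11,17],[14,4],[17,0],[21,11],[32,0]]
[[11,17],[14,4],[17,0],[19,8],[21,11],[32,0]]
[[5,3],[8,0],[11,17],[14,4],[17,0],[19,8],[21,11],[32,0]]
[[5,3],[8,0],[11,17],[14,4],[17,0],[19,8],[21,11],[32,0],[45,9],[49,0]]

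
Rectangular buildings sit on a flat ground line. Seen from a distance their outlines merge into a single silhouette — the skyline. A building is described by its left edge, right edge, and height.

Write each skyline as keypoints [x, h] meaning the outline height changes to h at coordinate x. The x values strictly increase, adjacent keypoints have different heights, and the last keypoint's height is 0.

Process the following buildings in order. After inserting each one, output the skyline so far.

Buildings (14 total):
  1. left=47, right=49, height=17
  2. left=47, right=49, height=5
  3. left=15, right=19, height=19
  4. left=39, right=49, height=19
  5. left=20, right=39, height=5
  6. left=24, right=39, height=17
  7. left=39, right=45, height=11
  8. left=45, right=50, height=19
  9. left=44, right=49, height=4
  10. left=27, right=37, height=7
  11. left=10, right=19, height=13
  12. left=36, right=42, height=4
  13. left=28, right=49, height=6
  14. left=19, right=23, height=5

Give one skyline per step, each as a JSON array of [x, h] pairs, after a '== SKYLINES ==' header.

== SKYLINES ==
[[47,17],[49,0]]
[[47,17],[49,0]]
[[15,19],[19,0],[47,17],[49,0]]
[[15,19],[19,0],[39,19],[49,0]]
[[15,19],[19,0],[20,5],[39,19],[49,0]]
[[15,19],[19,0],[20,5],[24,17],[39,19],[49,0]]
[[15,19],[19,0],[20,5],[24,17],[39,19],[49,0]]
[[15,19],[19,0],[20,5],[24,17],[39,19],[50,0]]
[[15,19],[19,0],[20,5],[24,17],[39,19],[50,0]]
[[15,19],[19,0],[20,5],[24,17],[39,19],[50,0]]
[[10,13],[15,19],[19,0],[20,5],[24,17],[39,19],[50,0]]
[[10,13],[15,19],[19,0],[20,5],[24,17],[39,19],[50,0]]
[[10,13],[15,19],[19,0],[20,5],[24,17],[39,19],[50,0]]
[[10,13],[15,19],[19,5],[24,17],[39,19],[50,0]]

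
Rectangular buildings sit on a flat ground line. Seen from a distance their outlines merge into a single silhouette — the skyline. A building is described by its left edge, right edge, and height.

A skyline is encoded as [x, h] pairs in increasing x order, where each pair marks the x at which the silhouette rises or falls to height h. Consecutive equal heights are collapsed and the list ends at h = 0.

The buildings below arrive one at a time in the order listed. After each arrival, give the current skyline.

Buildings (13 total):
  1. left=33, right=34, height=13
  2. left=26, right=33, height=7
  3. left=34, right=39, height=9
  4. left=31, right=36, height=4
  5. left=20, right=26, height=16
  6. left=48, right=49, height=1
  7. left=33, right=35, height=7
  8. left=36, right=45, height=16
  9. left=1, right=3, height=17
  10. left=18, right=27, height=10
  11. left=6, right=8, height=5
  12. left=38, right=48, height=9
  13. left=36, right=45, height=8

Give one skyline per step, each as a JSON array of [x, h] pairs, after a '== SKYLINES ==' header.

== SKYLINES ==
[[33,13],[34,0]]
[[26,7],[33,13],[34,0]]
[[26,7],[33,13],[34,9],[39,0]]
[[26,7],[33,13],[34,9],[39,0]]
[[20,16],[26,7],[33,13],[34,9],[39,0]]
[[20,16],[26,7],[33,13],[34,9],[39,0],[48,1],[49,0]]
[[20,16],[26,7],[33,13],[34,9],[39,0],[48,1],[49,0]]
[[20,16],[26,7],[33,13],[34,9],[36,16],[45,0],[48,1],[49,0]]
[[1,17],[3,0],[20,16],[26,7],[33,13],[34,9],[36,16],[45,0],[48,1],[49,0]]
[[1,17],[3,0],[18,10],[20,16],[26,10],[27,7],[33,13],[34,9],[36,16],[45,0],[48,1],[49,0]]
[[1,17],[3,0],[6,5],[8,0],[18,10],[20,16],[26,10],[27,7],[33,13],[34,9],[36,16],[45,0],[48,1],[49,0]]
[[1,17],[3,0],[6,5],[8,0],[18,10],[20,16],[26,10],[27,7],[33,13],[34,9],[36,16],[45,9],[48,1],[49,0]]
[[1,17],[3,0],[6,5],[8,0],[18,10],[20,16],[26,10],[27,7],[33,13],[34,9],[36,16],[45,9],[48,1],[49,0]]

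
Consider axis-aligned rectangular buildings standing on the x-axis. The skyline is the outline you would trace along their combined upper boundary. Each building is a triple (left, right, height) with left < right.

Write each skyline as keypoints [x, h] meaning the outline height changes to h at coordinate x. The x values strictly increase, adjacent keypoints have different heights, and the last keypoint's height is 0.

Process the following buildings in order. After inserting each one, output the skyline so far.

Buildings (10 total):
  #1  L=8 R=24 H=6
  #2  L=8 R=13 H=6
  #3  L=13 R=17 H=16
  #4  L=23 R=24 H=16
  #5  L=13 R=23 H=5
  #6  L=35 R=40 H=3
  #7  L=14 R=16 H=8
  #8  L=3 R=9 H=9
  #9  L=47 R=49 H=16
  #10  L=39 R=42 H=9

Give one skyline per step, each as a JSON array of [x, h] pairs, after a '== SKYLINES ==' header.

== SKYLINES ==
[[8,6],[24,0]]
[[8,6],[24,0]]
[[8,6],[13,16],[17,6],[24,0]]
[[8,6],[13,16],[17,6],[23,16],[24,0]]
[[8,6],[13,16],[17,6],[23,16],[24,0]]
[[8,6],[13,16],[17,6],[23,16],[24,0],[35,3],[40,0]]
[[8,6],[13,16],[17,6],[23,16],[24,0],[35,3],[40,0]]
[[3,9],[9,6],[13,16],[17,6],[23,16],[24,0],[35,3],[40,0]]
[[3,9],[9,6],[13,16],[17,6],[23,16],[24,0],[35,3],[40,0],[47,16],[49,0]]
[[3,9],[9,6],[13,16],[17,6],[23,16],[24,0],[35,3],[39,9],[42,0],[47,16],[49,0]]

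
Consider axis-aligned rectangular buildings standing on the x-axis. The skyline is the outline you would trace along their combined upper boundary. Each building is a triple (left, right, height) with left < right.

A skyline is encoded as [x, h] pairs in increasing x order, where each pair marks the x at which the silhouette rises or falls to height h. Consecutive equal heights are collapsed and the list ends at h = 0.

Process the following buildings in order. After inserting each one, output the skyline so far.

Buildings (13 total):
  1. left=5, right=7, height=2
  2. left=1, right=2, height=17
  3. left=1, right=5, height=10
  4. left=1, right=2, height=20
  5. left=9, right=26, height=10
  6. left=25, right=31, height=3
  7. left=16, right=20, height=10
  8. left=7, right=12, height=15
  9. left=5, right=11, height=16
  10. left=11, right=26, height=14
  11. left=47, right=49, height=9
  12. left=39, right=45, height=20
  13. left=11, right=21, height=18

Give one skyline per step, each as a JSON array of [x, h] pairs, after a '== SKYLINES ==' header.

== SKYLINES ==
[[5,2],[7,0]]
[[1,17],[2,0],[5,2],[7,0]]
[[1,17],[2,10],[5,2],[7,0]]
[[1,20],[2,10],[5,2],[7,0]]
[[1,20],[2,10],[5,2],[7,0],[9,10],[26,0]]
[[1,20],[2,10],[5,2],[7,0],[9,10],[26,3],[31,0]]
[[1,20],[2,10],[5,2],[7,0],[9,10],[26,3],[31,0]]
[[1,20],[2,10],[5,2],[7,15],[12,10],[26,3],[31,0]]
[[1,20],[2,10],[5,16],[11,15],[12,10],[26,3],[31,0]]
[[1,20],[2,10],[5,16],[11,15],[12,14],[26,3],[31,0]]
[[1,20],[2,10],[5,16],[11,15],[12,14],[26,3],[31,0],[47,9],[49,0]]
[[1,20],[2,10],[5,16],[11,15],[12,14],[26,3],[31,0],[39,20],[45,0],[47,9],[49,0]]
[[1,20],[2,10],[5,16],[11,18],[21,14],[26,3],[31,0],[39,20],[45,0],[47,9],[49,0]]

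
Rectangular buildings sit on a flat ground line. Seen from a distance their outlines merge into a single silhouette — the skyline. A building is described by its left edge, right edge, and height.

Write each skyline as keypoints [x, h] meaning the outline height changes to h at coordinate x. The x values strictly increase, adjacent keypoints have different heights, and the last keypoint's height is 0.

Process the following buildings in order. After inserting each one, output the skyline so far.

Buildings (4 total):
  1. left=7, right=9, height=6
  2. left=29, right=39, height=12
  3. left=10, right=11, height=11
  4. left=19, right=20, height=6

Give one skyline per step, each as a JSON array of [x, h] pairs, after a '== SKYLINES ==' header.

== SKYLINES ==
[[7,6],[9,0]]
[[7,6],[9,0],[29,12],[39,0]]
[[7,6],[9,0],[10,11],[11,0],[29,12],[39,0]]
[[7,6],[9,0],[10,11],[11,0],[19,6],[20,0],[29,12],[39,0]]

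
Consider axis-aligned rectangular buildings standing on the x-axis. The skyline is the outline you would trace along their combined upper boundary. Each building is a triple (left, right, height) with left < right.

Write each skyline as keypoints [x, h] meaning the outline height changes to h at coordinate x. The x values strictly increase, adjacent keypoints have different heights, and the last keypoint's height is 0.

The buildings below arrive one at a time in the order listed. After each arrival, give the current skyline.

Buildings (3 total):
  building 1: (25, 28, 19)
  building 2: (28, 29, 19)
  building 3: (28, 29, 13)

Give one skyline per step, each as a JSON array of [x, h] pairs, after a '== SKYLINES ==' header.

== SKYLINES ==
[[25,19],[28,0]]
[[25,19],[29,0]]
[[25,19],[29,0]]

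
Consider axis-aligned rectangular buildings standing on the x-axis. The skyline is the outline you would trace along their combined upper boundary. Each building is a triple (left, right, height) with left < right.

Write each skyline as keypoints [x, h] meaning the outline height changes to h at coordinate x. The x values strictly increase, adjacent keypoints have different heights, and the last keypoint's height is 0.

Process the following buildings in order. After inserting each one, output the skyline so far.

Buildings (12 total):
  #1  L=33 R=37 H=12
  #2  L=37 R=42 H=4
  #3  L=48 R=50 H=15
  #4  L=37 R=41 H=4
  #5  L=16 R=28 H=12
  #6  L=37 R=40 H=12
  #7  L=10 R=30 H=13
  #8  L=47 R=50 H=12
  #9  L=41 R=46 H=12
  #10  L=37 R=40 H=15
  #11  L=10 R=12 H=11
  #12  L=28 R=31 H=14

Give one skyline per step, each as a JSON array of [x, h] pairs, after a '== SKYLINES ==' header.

== SKYLINES ==
[[33,12],[37,0]]
[[33,12],[37,4],[42,0]]
[[33,12],[37,4],[42,0],[48,15],[50,0]]
[[33,12],[37,4],[42,0],[48,15],[50,0]]
[[16,12],[28,0],[33,12],[37,4],[42,0],[48,15],[50,0]]
[[16,12],[28,0],[33,12],[40,4],[42,0],[48,15],[50,0]]
[[10,13],[30,0],[33,12],[40,4],[42,0],[48,15],[50,0]]
[[10,13],[30,0],[33,12],[40,4],[42,0],[47,12],[48,15],[50,0]]
[[10,13],[30,0],[33,12],[40,4],[41,12],[46,0],[47,12],[48,15],[50,0]]
[[10,13],[30,0],[33,12],[37,15],[40,4],[41,12],[46,0],[47,12],[48,15],[50,0]]
[[10,13],[30,0],[33,12],[37,15],[40,4],[41,12],[46,0],[47,12],[48,15],[50,0]]
[[10,13],[28,14],[31,0],[33,12],[37,15],[40,4],[41,12],[46,0],[47,12],[48,15],[50,0]]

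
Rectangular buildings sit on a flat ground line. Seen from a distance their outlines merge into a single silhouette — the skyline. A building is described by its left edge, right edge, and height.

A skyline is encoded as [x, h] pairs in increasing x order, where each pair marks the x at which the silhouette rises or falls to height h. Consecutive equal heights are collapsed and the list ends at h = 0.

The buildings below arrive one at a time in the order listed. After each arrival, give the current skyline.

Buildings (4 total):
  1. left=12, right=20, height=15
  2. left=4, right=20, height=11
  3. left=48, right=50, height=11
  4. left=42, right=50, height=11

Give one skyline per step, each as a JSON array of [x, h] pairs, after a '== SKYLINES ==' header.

== SKYLINES ==
[[12,15],[20,0]]
[[4,11],[12,15],[20,0]]
[[4,11],[12,15],[20,0],[48,11],[50,0]]
[[4,11],[12,15],[20,0],[42,11],[50,0]]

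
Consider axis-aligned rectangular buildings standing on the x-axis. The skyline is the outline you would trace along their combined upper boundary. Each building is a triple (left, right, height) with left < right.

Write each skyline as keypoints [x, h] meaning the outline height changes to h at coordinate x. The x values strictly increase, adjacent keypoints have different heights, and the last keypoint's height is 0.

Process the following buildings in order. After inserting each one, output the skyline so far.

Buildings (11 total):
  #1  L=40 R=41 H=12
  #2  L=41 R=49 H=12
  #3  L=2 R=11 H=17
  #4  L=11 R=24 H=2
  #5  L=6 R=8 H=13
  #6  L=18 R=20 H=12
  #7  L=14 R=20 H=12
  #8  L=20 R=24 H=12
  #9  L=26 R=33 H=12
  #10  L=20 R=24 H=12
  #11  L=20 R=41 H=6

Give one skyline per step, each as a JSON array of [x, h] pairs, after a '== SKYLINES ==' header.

== SKYLINES ==
[[40,12],[41,0]]
[[40,12],[49,0]]
[[2,17],[11,0],[40,12],[49,0]]
[[2,17],[11,2],[24,0],[40,12],[49,0]]
[[2,17],[11,2],[24,0],[40,12],[49,0]]
[[2,17],[11,2],[18,12],[20,2],[24,0],[40,12],[49,0]]
[[2,17],[11,2],[14,12],[20,2],[24,0],[40,12],[49,0]]
[[2,17],[11,2],[14,12],[24,0],[40,12],[49,0]]
[[2,17],[11,2],[14,12],[24,0],[26,12],[33,0],[40,12],[49,0]]
[[2,17],[11,2],[14,12],[24,0],[26,12],[33,0],[40,12],[49,0]]
[[2,17],[11,2],[14,12],[24,6],[26,12],[33,6],[40,12],[49,0]]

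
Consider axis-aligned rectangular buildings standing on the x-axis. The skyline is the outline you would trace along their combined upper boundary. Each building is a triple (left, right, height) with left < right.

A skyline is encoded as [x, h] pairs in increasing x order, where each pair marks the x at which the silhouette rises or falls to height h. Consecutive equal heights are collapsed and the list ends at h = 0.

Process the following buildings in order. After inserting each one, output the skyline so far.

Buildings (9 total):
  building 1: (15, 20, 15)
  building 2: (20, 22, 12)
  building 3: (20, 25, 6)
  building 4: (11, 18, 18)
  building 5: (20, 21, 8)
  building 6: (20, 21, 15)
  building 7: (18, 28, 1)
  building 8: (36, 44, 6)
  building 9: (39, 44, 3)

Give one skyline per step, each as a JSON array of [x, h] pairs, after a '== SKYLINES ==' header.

== SKYLINES ==
[[15,15],[20,0]]
[[15,15],[20,12],[22,0]]
[[15,15],[20,12],[22,6],[25,0]]
[[11,18],[18,15],[20,12],[22,6],[25,0]]
[[11,18],[18,15],[20,12],[22,6],[25,0]]
[[11,18],[18,15],[21,12],[22,6],[25,0]]
[[11,18],[18,15],[21,12],[22,6],[25,1],[28,0]]
[[11,18],[18,15],[21,12],[22,6],[25,1],[28,0],[36,6],[44,0]]
[[11,18],[18,15],[21,12],[22,6],[25,1],[28,0],[36,6],[44,0]]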